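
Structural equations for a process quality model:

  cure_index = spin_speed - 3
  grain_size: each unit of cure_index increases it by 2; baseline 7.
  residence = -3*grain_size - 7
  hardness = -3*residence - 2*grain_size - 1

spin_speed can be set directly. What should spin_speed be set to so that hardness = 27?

Substituting into the grain_size equation gives grain_size = 2*spin_speed + 1.
Substituting into the residence equation gives residence = -6*spin_speed - 10.
So hardness = 14*spin_speed + 27.
Solve 14*spin_speed + 27 = 27: spin_speed = (27 - 27) / 14 = 0.

spin_speed = 0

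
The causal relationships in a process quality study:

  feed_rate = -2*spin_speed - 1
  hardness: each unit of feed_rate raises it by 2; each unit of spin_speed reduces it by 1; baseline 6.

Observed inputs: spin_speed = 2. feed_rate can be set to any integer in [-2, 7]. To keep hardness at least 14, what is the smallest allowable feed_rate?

feed_rate = 5

Intervening on feed_rate fixes its value directly, overriding its dependence on spin_speed.
Substituting into the hardness equation gives hardness = 2*feed_rate + 4.
Require 2*feed_rate + 4 ≥ 14, so feed_rate ≥ 5.
The smallest integer in [-2, 7] satisfying this is 5.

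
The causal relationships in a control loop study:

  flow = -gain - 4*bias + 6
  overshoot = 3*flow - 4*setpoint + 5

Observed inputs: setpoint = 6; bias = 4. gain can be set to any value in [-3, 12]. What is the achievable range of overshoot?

Substituting into the flow equation gives flow = -gain - 10.
overshoot becomes -3*gain - 49.
Linear in gain, so extremes are at the endpoints: gain = -3 gives overshoot = -40; gain = 12 gives overshoot = -85.

-85 to -40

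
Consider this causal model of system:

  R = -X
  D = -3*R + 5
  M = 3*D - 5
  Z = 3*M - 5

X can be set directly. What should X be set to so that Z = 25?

Substituting into the D equation gives D = 3*X + 5.
Substituting into the M equation gives M = 9*X + 10.
So Z = 27*X + 25.
Solve 27*X + 25 = 25: X = (25 - 25) / 27 = 0.

X = 0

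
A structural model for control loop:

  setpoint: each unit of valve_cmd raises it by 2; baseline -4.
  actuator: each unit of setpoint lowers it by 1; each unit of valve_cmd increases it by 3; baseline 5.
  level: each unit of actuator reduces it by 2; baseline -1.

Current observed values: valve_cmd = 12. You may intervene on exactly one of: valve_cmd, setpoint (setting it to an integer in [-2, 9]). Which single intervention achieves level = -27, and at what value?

Intervening on valve_cmd: with other inputs at their observed values, level = -2*valve_cmd - 19. Solving for -27 gives valve_cmd = 4, within [-2, 9].
Intervening on setpoint: level = 2*setpoint - 83. Reaching -27 requires setpoint = 28, outside [-2, 9].

set valve_cmd = 4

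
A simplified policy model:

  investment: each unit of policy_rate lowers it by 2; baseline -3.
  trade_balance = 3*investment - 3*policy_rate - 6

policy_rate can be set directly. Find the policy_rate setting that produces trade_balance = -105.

policy_rate = 10

Substituting into the trade_balance equation gives trade_balance = -9*policy_rate - 15.
Solve -9*policy_rate - 15 = -105: policy_rate = (-105 + 15) / -9 = 10.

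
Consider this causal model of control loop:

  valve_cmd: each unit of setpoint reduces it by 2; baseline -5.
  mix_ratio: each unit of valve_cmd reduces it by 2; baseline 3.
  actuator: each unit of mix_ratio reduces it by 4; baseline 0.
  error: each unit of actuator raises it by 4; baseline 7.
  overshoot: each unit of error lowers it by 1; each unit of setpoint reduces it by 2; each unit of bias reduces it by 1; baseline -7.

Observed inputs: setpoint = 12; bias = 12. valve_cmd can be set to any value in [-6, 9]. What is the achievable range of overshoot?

-290 to 190

Intervening on valve_cmd fixes its value directly, overriding its dependence on setpoint.
Substituting into the actuator equation gives actuator = 8*valve_cmd - 12.
So error = 32*valve_cmd - 41.
So overshoot = -32*valve_cmd - 2.
Linear in valve_cmd, so extremes are at the endpoints: valve_cmd = -6 gives overshoot = 190; valve_cmd = 9 gives overshoot = -290.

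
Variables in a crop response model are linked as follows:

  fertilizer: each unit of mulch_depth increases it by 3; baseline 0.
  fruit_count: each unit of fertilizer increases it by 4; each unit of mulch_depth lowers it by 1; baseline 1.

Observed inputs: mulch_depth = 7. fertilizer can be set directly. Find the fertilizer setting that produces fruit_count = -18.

fertilizer = -3

Intervening on fertilizer fixes its value directly, overriding its dependence on mulch_depth.
Substituting into the fruit_count equation gives fruit_count = 4*fertilizer - 6.
Solve 4*fertilizer - 6 = -18: fertilizer = (-18 + 6) / 4 = -3.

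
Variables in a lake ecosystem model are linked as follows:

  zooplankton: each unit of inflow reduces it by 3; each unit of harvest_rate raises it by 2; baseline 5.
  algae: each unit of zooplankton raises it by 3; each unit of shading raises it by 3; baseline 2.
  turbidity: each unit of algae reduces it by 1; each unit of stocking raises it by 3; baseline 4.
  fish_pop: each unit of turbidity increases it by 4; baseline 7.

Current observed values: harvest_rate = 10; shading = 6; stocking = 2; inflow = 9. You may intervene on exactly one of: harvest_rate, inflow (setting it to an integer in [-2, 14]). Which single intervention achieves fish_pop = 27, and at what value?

set inflow = 10

Intervening on harvest_rate: fish_pop = -24*harvest_rate + 231. Reaching 27 requires harvest_rate = 17/2, not an integer.
Intervening on inflow: with other inputs at their observed values, fish_pop = 36*inflow - 333. Solving for 27 gives inflow = 10, within [-2, 14].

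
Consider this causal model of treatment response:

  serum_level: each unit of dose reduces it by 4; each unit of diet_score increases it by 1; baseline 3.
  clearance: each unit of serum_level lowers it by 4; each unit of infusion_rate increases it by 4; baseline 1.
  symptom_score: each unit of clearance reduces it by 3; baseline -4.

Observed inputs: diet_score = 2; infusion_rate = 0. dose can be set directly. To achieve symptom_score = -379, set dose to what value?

dose = 9

Substituting into the serum_level equation gives serum_level = -4*dose + 5.
Substituting into the clearance equation gives clearance = 16*dose - 19.
Substituting into the symptom_score equation gives symptom_score = -48*dose + 53.
Solve -48*dose + 53 = -379: dose = (-379 - 53) / -48 = 9.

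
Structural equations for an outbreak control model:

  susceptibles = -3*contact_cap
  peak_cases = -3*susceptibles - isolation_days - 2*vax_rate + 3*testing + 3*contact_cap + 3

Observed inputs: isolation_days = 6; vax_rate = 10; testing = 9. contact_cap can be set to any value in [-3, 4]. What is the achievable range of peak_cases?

-32 to 52

Substituting into the peak_cases equation gives peak_cases = 12*contact_cap + 4.
Linear in contact_cap, so extremes are at the endpoints: contact_cap = -3 gives peak_cases = -32; contact_cap = 4 gives peak_cases = 52.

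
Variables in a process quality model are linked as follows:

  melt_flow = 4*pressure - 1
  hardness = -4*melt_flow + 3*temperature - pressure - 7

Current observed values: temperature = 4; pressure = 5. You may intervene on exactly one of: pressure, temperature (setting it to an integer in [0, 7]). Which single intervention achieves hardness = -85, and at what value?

set temperature = 1

Intervening on pressure: hardness = -17*pressure + 9. Reaching -85 requires pressure = 94/17, not an integer.
Intervening on temperature: with other inputs at their observed values, hardness = 3*temperature - 88. Solving for -85 gives temperature = 1, within [0, 7].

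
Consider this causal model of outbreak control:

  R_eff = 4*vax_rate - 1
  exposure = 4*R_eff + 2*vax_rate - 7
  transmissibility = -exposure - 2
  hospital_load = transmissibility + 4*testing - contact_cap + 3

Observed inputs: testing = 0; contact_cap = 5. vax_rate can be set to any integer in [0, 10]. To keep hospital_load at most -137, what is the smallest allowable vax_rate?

vax_rate = 8

Substituting into the exposure equation gives exposure = 18*vax_rate - 11.
Substituting into the transmissibility equation gives transmissibility = -18*vax_rate + 9.
Substituting into the hospital_load equation gives hospital_load = -18*vax_rate + 7.
Require -18*vax_rate + 7 ≤ -137, so vax_rate ≥ 8.
The smallest integer in [0, 10] satisfying this is 8.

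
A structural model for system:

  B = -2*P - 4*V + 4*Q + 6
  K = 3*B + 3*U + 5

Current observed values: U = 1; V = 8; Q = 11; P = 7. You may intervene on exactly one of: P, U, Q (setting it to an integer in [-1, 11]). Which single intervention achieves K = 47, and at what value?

set U = 10

Intervening on P: K = -6*P + 62. Reaching 47 requires P = 5/2, not an integer.
Intervening on U: with other inputs at their observed values, K = 3*U + 17. Solving for 47 gives U = 10, within [-1, 11].
Intervening on Q: K = 12*Q - 112. Reaching 47 requires Q = 53/4, not an integer.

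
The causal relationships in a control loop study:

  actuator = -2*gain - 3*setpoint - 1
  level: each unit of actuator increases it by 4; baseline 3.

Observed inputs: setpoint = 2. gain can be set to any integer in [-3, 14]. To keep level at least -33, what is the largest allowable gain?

Substituting into the actuator equation gives actuator = -2*gain - 7.
This gives level = -8*gain - 25.
Require -8*gain - 25 ≥ -33, so gain ≤ 1.
The largest integer in [-3, 14] satisfying this is 1.

gain = 1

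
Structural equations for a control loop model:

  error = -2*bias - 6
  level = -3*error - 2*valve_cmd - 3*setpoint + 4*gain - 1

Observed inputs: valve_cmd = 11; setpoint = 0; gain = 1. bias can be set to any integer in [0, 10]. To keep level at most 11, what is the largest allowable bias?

Substituting into the level equation gives level = 6*bias - 1.
Require 6*bias - 1 ≤ 11, so bias ≤ 2.
The largest integer in [0, 10] satisfying this is 2.

bias = 2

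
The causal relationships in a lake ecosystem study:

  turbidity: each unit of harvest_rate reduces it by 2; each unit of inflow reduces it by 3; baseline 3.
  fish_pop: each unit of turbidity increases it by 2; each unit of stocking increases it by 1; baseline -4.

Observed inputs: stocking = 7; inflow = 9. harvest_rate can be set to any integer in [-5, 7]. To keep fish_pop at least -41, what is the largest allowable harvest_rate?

harvest_rate = -1

Substituting into the turbidity equation gives turbidity = -2*harvest_rate - 24.
This gives fish_pop = -4*harvest_rate - 45.
Require -4*harvest_rate - 45 ≥ -41, so harvest_rate ≤ -1.
The largest integer in [-5, 7] satisfying this is -1.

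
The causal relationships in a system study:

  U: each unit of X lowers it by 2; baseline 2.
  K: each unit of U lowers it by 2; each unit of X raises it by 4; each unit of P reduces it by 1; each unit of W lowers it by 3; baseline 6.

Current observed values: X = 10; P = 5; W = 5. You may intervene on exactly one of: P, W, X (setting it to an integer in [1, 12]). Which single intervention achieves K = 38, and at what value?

Intervening on P: K = -P + 67. Reaching 38 requires P = 29, outside [1, 12].
Intervening on W: K = -3*W + 77. Reaching 38 requires W = 13, outside [1, 12].
Intervening on X: with other inputs at their observed values, K = 8*X - 18. Solving for 38 gives X = 7, within [1, 12].

set X = 7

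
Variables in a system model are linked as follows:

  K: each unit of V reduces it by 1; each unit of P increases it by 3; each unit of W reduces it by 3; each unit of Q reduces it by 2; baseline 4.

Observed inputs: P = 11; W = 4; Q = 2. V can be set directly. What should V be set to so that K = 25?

Substituting into the K equation gives K = -V + 21.
Solve -V + 21 = 25: V = (25 - 21) / -1 = -4.

V = -4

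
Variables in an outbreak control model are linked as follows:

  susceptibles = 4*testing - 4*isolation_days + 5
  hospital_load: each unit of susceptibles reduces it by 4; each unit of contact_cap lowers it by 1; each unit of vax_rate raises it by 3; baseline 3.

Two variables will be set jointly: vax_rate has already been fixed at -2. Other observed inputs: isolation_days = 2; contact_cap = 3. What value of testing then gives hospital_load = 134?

With vax_rate held at -2:
Substituting into the susceptibles equation gives susceptibles = 4*testing - 3.
hospital_load becomes -16*testing + 6.
Solve -16*testing + 6 = 134: testing = (134 - 6) / -16 = -8.

testing = -8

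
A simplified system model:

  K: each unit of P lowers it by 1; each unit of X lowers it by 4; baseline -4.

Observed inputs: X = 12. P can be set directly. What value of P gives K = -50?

P = -2

Substituting into the K equation gives K = -P - 52.
Solve -P - 52 = -50: P = (-50 + 52) / -1 = -2.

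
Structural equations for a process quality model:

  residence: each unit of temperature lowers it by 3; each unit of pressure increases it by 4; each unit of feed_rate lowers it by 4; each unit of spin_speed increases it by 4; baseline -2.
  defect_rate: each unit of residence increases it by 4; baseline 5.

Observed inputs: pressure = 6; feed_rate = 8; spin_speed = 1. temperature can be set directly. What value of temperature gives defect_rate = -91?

temperature = 6

Substituting into the residence equation gives residence = -3*temperature - 6.
So defect_rate = -12*temperature - 19.
Solve -12*temperature - 19 = -91: temperature = (-91 + 19) / -12 = 6.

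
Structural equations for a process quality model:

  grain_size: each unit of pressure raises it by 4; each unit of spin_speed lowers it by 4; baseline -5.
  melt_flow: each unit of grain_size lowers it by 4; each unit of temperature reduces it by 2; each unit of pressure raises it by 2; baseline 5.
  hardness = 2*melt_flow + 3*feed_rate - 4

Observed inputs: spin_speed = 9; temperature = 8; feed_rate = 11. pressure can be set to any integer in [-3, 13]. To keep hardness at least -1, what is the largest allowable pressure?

Substituting into the grain_size equation gives grain_size = 4*pressure - 41.
Substituting into the melt_flow equation gives melt_flow = -14*pressure + 153.
Substituting into the hardness equation gives hardness = -28*pressure + 335.
Require -28*pressure + 335 ≥ -1, so pressure ≤ 12.
The largest integer in [-3, 13] satisfying this is 12.

pressure = 12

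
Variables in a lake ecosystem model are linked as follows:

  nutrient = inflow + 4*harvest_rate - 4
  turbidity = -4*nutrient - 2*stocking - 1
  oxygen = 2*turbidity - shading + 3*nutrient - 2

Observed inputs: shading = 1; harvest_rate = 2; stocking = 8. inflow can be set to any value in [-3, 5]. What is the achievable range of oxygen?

-82 to -42

Substituting into the nutrient equation gives nutrient = inflow + 4.
Substituting into the turbidity equation gives turbidity = -4*inflow - 33.
Substituting into the oxygen equation gives oxygen = -5*inflow - 57.
Linear in inflow, so extremes are at the endpoints: inflow = -3 gives oxygen = -42; inflow = 5 gives oxygen = -82.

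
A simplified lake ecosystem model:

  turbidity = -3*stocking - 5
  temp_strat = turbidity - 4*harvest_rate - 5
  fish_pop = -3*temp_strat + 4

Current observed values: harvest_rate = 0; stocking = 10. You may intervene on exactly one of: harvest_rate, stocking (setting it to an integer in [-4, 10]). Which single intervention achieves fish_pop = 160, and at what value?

set harvest_rate = 3

Intervening on harvest_rate: with other inputs at their observed values, fish_pop = 12*harvest_rate + 124. Solving for 160 gives harvest_rate = 3, within [-4, 10].
Intervening on stocking: fish_pop = 9*stocking + 34. Reaching 160 requires stocking = 14, outside [-4, 10].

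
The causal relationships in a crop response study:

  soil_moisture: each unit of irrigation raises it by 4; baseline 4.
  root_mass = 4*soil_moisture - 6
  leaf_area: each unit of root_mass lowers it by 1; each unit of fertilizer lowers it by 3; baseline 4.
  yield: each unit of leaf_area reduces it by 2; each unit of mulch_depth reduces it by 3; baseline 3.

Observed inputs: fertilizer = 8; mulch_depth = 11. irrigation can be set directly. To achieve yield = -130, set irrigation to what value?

Substituting into the root_mass equation gives root_mass = 16*irrigation + 10.
This gives leaf_area = -16*irrigation - 30.
yield becomes 32*irrigation + 30.
Solve 32*irrigation + 30 = -130: irrigation = (-130 - 30) / 32 = -5.

irrigation = -5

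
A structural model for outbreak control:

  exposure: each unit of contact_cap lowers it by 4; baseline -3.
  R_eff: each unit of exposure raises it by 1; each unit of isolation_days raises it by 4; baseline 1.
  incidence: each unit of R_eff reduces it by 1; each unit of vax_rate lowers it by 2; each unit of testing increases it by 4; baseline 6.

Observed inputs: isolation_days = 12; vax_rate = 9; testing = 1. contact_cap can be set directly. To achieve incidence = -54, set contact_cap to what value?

Substituting into the R_eff equation gives R_eff = -4*contact_cap + 46.
So incidence = 4*contact_cap - 54.
Solve 4*contact_cap - 54 = -54: contact_cap = (-54 + 54) / 4 = 0.

contact_cap = 0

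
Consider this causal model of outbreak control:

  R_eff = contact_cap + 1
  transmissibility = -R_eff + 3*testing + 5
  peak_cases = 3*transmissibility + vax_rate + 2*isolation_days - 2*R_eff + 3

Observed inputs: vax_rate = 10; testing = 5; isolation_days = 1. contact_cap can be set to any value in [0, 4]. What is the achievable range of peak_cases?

50 to 70

Substituting into the transmissibility equation gives transmissibility = -contact_cap + 19.
So peak_cases = -5*contact_cap + 70.
Linear in contact_cap, so extremes are at the endpoints: contact_cap = 0 gives peak_cases = 70; contact_cap = 4 gives peak_cases = 50.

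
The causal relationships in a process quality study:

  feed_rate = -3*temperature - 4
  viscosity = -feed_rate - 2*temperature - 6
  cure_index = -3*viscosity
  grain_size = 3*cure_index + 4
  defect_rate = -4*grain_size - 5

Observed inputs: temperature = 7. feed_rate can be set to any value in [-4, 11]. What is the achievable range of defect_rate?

Intervening on feed_rate fixes its value directly, overriding its dependence on temperature.
Substituting into the viscosity equation gives viscosity = -feed_rate - 20.
So cure_index = 3*feed_rate + 60.
Substituting into the grain_size equation gives grain_size = 9*feed_rate + 184.
This gives defect_rate = -36*feed_rate - 741.
Linear in feed_rate, so extremes are at the endpoints: feed_rate = -4 gives defect_rate = -597; feed_rate = 11 gives defect_rate = -1137.

-1137 to -597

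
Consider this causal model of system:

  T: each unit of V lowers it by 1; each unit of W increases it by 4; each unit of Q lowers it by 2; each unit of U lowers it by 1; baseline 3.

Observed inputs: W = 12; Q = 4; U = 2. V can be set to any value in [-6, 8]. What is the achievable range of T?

Substituting into the T equation gives T = -V + 41.
Linear in V, so extremes are at the endpoints: V = -6 gives T = 47; V = 8 gives T = 33.

33 to 47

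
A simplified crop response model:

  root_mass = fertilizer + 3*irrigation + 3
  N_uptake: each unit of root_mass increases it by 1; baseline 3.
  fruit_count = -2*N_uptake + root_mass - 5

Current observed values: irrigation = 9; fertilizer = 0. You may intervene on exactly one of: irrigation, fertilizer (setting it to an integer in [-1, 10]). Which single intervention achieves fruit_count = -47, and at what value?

Intervening on irrigation: fruit_count = -3*irrigation - 14. Reaching -47 requires irrigation = 11, outside [-1, 10].
Intervening on fertilizer: with other inputs at their observed values, fruit_count = -fertilizer - 41. Solving for -47 gives fertilizer = 6, within [-1, 10].

set fertilizer = 6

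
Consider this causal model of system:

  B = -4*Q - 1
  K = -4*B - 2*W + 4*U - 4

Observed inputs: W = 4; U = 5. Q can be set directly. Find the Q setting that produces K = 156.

Substituting into the K equation gives K = 16*Q + 12.
Solve 16*Q + 12 = 156: Q = (156 - 12) / 16 = 9.

Q = 9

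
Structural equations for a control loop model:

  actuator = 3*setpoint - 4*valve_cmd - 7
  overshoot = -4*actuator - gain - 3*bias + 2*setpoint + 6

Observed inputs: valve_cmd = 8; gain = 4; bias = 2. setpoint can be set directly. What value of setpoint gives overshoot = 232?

setpoint = -8

Substituting into the actuator equation gives actuator = 3*setpoint - 39.
Substituting into the overshoot equation gives overshoot = -10*setpoint + 152.
Solve -10*setpoint + 152 = 232: setpoint = (232 - 152) / -10 = -8.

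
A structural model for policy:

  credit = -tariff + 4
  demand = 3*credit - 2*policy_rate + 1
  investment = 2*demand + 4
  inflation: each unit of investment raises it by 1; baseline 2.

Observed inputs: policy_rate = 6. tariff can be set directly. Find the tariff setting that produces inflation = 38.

tariff = -5

Substituting into the demand equation gives demand = -3*tariff + 1.
Substituting into the investment equation gives investment = -6*tariff + 6.
Substituting into the inflation equation gives inflation = -6*tariff + 8.
Solve -6*tariff + 8 = 38: tariff = (38 - 8) / -6 = -5.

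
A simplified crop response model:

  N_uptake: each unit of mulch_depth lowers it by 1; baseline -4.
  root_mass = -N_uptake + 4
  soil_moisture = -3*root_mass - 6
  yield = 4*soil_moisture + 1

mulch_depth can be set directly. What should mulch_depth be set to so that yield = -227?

mulch_depth = 9

Substituting into the root_mass equation gives root_mass = mulch_depth + 8.
So soil_moisture = -3*mulch_depth - 30.
Substituting into the yield equation gives yield = -12*mulch_depth - 119.
Solve -12*mulch_depth - 119 = -227: mulch_depth = (-227 + 119) / -12 = 9.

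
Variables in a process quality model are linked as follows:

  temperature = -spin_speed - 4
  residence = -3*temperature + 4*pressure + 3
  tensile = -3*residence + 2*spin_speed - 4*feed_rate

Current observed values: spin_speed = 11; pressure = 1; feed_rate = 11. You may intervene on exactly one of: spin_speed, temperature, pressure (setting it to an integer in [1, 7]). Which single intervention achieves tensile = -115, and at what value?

set spin_speed = 2

Intervening on spin_speed: with other inputs at their observed values, tensile = -7*spin_speed - 101. Solving for -115 gives spin_speed = 2, within [1, 7].
Intervening on temperature: tensile = 9*temperature - 43. Reaching -115 requires temperature = -8, outside [1, 7].
Intervening on pressure: tensile = -12*pressure - 166. Reaching -115 requires pressure = -17/4, not an integer.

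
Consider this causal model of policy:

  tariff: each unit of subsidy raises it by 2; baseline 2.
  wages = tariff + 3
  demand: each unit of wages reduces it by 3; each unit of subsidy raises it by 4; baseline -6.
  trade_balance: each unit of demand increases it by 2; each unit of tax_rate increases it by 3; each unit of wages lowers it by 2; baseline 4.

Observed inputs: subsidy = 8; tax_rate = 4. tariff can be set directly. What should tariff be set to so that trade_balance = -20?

tariff = 8

Intervening on tariff fixes its value directly, overriding its dependence on subsidy.
Substituting into the demand equation gives demand = -3*tariff + 17.
Substituting into the trade_balance equation gives trade_balance = -8*tariff + 44.
Solve -8*tariff + 44 = -20: tariff = (-20 - 44) / -8 = 8.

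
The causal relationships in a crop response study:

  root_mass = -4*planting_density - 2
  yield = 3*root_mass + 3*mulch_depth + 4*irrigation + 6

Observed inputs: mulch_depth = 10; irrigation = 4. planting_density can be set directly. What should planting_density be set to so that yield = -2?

Substituting into the yield equation gives yield = -12*planting_density + 46.
Solve -12*planting_density + 46 = -2: planting_density = (-2 - 46) / -12 = 4.

planting_density = 4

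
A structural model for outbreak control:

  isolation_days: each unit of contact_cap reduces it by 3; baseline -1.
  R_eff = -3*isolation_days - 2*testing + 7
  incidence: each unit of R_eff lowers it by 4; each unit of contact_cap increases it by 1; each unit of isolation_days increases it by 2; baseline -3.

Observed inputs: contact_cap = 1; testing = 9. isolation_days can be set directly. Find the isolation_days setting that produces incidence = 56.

isolation_days = 1

Intervening on isolation_days fixes its value directly, overriding its dependence on contact_cap.
Substituting into the R_eff equation gives R_eff = -3*isolation_days - 11.
This gives incidence = 14*isolation_days + 42.
Solve 14*isolation_days + 42 = 56: isolation_days = (56 - 42) / 14 = 1.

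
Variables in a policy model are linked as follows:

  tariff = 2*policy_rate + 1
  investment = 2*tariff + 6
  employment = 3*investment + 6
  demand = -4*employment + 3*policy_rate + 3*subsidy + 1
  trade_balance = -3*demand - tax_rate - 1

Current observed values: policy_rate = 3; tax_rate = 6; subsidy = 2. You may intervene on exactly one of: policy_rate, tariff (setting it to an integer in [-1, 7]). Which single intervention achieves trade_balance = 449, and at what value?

set tariff = 3

Intervening on policy_rate: trade_balance = 135*policy_rate + 332. Reaching 449 requires policy_rate = 13/15, not an integer.
Intervening on tariff: with other inputs at their observed values, trade_balance = 72*tariff + 233. Solving for 449 gives tariff = 3, within [-1, 7].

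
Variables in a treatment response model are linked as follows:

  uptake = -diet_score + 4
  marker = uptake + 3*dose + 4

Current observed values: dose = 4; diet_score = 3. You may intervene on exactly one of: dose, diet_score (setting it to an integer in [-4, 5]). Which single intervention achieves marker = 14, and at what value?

set dose = 3

Intervening on dose: with other inputs at their observed values, marker = 3*dose + 5. Solving for 14 gives dose = 3, within [-4, 5].
Intervening on diet_score: marker = -diet_score + 20. Reaching 14 requires diet_score = 6, outside [-4, 5].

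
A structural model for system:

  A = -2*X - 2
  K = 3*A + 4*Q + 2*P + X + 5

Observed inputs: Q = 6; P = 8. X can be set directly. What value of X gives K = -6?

Substituting into the K equation gives K = -5*X + 39.
Solve -5*X + 39 = -6: X = (-6 - 39) / -5 = 9.

X = 9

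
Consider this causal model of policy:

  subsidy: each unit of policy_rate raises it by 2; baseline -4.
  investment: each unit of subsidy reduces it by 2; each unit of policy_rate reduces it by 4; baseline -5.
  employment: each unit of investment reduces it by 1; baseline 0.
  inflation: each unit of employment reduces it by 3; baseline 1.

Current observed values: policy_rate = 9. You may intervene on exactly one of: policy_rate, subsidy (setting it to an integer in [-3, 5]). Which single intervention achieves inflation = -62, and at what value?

set policy_rate = 3

Intervening on policy_rate: with other inputs at their observed values, inflation = -24*policy_rate + 10. Solving for -62 gives policy_rate = 3, within [-3, 5].
Intervening on subsidy: inflation = -6*subsidy - 122. Reaching -62 requires subsidy = -10, outside [-3, 5].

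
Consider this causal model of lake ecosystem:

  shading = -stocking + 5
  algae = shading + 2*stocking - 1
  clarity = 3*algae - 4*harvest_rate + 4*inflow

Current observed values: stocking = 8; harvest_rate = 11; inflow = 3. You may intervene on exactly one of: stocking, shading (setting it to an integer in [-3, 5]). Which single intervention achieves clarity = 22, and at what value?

Intervening on stocking: clarity = 3*stocking - 20. Reaching 22 requires stocking = 14, outside [-3, 5].
Intervening on shading: with other inputs at their observed values, clarity = 3*shading + 13. Solving for 22 gives shading = 3, within [-3, 5].

set shading = 3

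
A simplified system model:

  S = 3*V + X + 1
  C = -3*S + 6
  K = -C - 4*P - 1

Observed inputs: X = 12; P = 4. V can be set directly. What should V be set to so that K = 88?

Substituting into the S equation gives S = 3*V + 13.
Substituting into the C equation gives C = -9*V - 33.
Substituting into the K equation gives K = 9*V + 16.
Solve 9*V + 16 = 88: V = (88 - 16) / 9 = 8.

V = 8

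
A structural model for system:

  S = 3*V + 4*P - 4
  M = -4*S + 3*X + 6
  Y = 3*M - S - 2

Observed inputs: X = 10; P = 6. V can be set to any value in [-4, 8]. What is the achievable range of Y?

-466 to 2

Substituting into the S equation gives S = 3*V + 20.
So M = -12*V - 44.
Substituting into the Y equation gives Y = -39*V - 154.
Linear in V, so extremes are at the endpoints: V = -4 gives Y = 2; V = 8 gives Y = -466.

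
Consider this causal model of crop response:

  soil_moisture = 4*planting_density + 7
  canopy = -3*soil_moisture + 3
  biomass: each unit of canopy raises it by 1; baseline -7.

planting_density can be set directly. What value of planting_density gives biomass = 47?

planting_density = -6

Substituting into the canopy equation gives canopy = -12*planting_density - 18.
Substituting into the biomass equation gives biomass = -12*planting_density - 25.
Solve -12*planting_density - 25 = 47: planting_density = (47 + 25) / -12 = -6.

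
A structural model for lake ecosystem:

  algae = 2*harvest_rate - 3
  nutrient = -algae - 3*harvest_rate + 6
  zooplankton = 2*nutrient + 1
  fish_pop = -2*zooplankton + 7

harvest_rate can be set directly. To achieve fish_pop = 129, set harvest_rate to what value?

harvest_rate = 8

Substituting into the nutrient equation gives nutrient = -5*harvest_rate + 9.
zooplankton becomes -10*harvest_rate + 19.
So fish_pop = 20*harvest_rate - 31.
Solve 20*harvest_rate - 31 = 129: harvest_rate = (129 + 31) / 20 = 8.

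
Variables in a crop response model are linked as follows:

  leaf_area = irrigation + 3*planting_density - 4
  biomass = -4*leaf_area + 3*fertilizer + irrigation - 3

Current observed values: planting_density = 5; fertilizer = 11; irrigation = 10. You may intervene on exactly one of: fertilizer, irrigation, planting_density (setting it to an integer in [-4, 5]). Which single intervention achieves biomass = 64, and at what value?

set planting_density = -4

Intervening on fertilizer: biomass = 3*fertilizer - 77. Reaching 64 requires fertilizer = 47, outside [-4, 5].
Intervening on irrigation: biomass = -3*irrigation - 14. Reaching 64 requires irrigation = -26, outside [-4, 5].
Intervening on planting_density: with other inputs at their observed values, biomass = -12*planting_density + 16. Solving for 64 gives planting_density = -4, within [-4, 5].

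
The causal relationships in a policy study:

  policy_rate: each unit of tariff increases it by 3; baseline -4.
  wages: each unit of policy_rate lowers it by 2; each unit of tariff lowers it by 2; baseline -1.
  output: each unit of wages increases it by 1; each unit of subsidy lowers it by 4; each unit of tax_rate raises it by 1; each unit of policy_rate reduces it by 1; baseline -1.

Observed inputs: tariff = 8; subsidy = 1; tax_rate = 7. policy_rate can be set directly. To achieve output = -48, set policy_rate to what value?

Intervening on policy_rate fixes its value directly, overriding its dependence on tariff.
Substituting into the wages equation gives wages = -2*policy_rate - 17.
Substituting into the output equation gives output = -3*policy_rate - 15.
Solve -3*policy_rate - 15 = -48: policy_rate = (-48 + 15) / -3 = 11.

policy_rate = 11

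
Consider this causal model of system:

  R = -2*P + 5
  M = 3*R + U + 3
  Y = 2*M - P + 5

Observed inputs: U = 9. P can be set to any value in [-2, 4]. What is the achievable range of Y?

7 to 85

Substituting into the M equation gives M = -6*P + 27.
So Y = -13*P + 59.
Linear in P, so extremes are at the endpoints: P = -2 gives Y = 85; P = 4 gives Y = 7.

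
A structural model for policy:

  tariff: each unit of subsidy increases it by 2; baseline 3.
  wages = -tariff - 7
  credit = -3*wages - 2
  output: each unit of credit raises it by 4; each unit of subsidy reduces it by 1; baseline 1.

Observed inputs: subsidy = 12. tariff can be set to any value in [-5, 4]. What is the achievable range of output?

5 to 113

Intervening on tariff fixes its value directly, overriding its dependence on subsidy.
Substituting into the credit equation gives credit = 3*tariff + 19.
Substituting into the output equation gives output = 12*tariff + 65.
Linear in tariff, so extremes are at the endpoints: tariff = -5 gives output = 5; tariff = 4 gives output = 113.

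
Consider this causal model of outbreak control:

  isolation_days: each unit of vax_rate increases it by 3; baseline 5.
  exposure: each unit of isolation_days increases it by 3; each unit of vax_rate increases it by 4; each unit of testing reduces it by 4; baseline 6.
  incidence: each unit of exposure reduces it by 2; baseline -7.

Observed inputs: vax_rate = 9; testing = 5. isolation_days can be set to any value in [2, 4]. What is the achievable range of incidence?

Intervening on isolation_days fixes its value directly, overriding its dependence on vax_rate.
Substituting into the exposure equation gives exposure = 3*isolation_days + 22.
This gives incidence = -6*isolation_days - 51.
Linear in isolation_days, so extremes are at the endpoints: isolation_days = 2 gives incidence = -63; isolation_days = 4 gives incidence = -75.

-75 to -63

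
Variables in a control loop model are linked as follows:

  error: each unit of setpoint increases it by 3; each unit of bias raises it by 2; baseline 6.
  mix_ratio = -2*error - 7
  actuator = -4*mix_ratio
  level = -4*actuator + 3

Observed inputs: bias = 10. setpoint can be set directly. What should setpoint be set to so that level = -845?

Substituting into the error equation gives error = 3*setpoint + 26.
Substituting into the mix_ratio equation gives mix_ratio = -6*setpoint - 59.
Substituting into the actuator equation gives actuator = 24*setpoint + 236.
Substituting into the level equation gives level = -96*setpoint - 941.
Solve -96*setpoint - 941 = -845: setpoint = (-845 + 941) / -96 = -1.

setpoint = -1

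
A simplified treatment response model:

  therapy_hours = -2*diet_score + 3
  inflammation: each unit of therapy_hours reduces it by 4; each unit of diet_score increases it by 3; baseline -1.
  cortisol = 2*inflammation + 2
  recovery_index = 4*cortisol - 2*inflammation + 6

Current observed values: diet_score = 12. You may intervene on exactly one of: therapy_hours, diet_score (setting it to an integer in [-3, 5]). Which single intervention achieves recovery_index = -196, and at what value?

Intervening on therapy_hours: recovery_index = -24*therapy_hours + 224. Reaching -196 requires therapy_hours = 35/2, not an integer.
Intervening on diet_score: with other inputs at their observed values, recovery_index = 66*diet_score - 64. Solving for -196 gives diet_score = -2, within [-3, 5].

set diet_score = -2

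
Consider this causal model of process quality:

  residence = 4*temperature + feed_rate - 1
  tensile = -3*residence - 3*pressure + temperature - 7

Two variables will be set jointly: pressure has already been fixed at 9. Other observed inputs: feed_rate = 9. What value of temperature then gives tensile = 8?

With pressure held at 9:
Substituting into the residence equation gives residence = 4*temperature + 8.
Substituting into the tensile equation gives tensile = -11*temperature - 58.
Solve -11*temperature - 58 = 8: temperature = (8 + 58) / -11 = -6.

temperature = -6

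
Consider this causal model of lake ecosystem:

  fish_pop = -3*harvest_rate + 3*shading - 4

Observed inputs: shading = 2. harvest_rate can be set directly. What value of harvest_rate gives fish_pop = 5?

Substituting into the fish_pop equation gives fish_pop = -3*harvest_rate + 2.
Solve -3*harvest_rate + 2 = 5: harvest_rate = (5 - 2) / -3 = -1.

harvest_rate = -1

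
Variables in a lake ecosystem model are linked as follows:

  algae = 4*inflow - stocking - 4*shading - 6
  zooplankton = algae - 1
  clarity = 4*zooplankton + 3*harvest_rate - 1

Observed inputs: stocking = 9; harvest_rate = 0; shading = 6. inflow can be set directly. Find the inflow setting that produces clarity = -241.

inflow = -5

Substituting into the algae equation gives algae = 4*inflow - 39.
Substituting into the zooplankton equation gives zooplankton = 4*inflow - 40.
So clarity = 16*inflow - 161.
Solve 16*inflow - 161 = -241: inflow = (-241 + 161) / 16 = -5.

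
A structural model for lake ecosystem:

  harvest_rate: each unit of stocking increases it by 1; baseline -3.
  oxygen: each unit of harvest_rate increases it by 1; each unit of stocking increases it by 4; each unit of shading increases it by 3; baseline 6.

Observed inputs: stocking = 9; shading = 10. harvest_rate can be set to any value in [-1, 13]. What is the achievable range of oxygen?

71 to 85

Intervening on harvest_rate fixes its value directly, overriding its dependence on stocking.
Substituting into the oxygen equation gives oxygen = harvest_rate + 72.
Linear in harvest_rate, so extremes are at the endpoints: harvest_rate = -1 gives oxygen = 71; harvest_rate = 13 gives oxygen = 85.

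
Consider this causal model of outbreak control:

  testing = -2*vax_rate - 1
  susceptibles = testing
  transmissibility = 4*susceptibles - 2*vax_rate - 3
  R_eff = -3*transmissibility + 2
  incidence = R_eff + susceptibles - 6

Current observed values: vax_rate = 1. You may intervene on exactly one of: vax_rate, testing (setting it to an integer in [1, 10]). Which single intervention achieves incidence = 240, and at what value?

Intervening on vax_rate: with other inputs at their observed values, incidence = 28*vax_rate + 16. Solving for 240 gives vax_rate = 8, within [1, 10].
Intervening on testing: incidence = -11*testing + 11. Reaching 240 requires testing = -229/11, not an integer.

set vax_rate = 8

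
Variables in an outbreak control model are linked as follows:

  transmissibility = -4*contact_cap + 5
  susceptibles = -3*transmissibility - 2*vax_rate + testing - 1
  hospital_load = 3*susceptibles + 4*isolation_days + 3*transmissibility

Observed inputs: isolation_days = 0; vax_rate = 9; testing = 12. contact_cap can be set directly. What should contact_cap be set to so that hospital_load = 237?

contact_cap = 12

Substituting into the susceptibles equation gives susceptibles = 12*contact_cap - 22.
Substituting into the hospital_load equation gives hospital_load = 24*contact_cap - 51.
Solve 24*contact_cap - 51 = 237: contact_cap = (237 + 51) / 24 = 12.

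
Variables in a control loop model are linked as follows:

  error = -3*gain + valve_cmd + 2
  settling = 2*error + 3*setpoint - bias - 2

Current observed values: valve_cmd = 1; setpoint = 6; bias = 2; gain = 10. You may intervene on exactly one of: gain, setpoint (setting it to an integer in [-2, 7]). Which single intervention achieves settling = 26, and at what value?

Intervening on gain: with other inputs at their observed values, settling = -6*gain + 20. Solving for 26 gives gain = -1, within [-2, 7].
Intervening on setpoint: settling = 3*setpoint - 58. Reaching 26 requires setpoint = 28, outside [-2, 7].

set gain = -1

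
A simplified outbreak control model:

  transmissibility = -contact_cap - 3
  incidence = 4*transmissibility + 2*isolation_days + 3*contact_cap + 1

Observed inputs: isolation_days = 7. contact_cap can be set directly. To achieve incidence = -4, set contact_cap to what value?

contact_cap = 7

Substituting into the incidence equation gives incidence = -contact_cap + 3.
Solve -contact_cap + 3 = -4: contact_cap = (-4 - 3) / -1 = 7.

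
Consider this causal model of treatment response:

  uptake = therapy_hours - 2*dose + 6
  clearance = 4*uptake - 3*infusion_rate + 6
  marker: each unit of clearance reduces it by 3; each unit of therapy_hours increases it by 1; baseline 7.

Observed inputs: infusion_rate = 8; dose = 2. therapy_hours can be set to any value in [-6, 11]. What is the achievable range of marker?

Substituting into the uptake equation gives uptake = therapy_hours + 2.
Substituting into the clearance equation gives clearance = 4*therapy_hours - 10.
Substituting into the marker equation gives marker = -11*therapy_hours + 37.
Linear in therapy_hours, so extremes are at the endpoints: therapy_hours = -6 gives marker = 103; therapy_hours = 11 gives marker = -84.

-84 to 103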